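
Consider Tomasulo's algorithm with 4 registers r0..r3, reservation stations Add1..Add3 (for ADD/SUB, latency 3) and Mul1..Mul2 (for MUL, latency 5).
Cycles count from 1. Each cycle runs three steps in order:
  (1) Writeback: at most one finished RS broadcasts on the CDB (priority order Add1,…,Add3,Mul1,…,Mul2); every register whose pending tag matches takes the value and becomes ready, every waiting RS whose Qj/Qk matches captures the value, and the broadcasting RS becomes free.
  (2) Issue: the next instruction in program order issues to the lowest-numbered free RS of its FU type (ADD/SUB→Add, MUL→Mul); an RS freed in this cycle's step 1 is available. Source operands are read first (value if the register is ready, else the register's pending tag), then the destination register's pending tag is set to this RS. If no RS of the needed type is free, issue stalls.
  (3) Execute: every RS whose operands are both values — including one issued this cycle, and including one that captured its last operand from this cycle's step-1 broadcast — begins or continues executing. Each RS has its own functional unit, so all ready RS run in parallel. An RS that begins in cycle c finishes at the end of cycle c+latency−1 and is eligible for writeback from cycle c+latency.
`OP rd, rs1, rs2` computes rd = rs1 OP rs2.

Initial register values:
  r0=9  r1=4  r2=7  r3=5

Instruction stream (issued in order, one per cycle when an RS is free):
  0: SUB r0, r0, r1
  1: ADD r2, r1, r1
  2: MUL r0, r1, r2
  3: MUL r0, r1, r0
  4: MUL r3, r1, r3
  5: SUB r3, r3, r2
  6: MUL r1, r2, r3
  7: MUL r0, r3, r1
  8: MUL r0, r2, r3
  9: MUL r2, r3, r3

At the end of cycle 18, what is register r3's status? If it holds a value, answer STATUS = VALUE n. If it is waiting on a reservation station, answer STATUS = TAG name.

STATUS = VALUE 12

c1: issue SUB r0<-Add1 | r0:Add1,r1:4,r2:7,r3:5
c2: issue ADD r2<-Add2 | r0:Add1,r1:4,r2:Add2,r3:5
c3: issue MUL r0<-Mul1 | r0:Mul1,r1:4,r2:Add2,r3:5
c4: CDB Add1=5; issue MUL r0<-Mul2 | r0:Mul2,r1:4,r2:Add2,r3:5
c5: CDB Add2=8; stall | r0:Mul2,r1:4,r2:8,r3:5
c6: stall | r0:Mul2,r1:4,r2:8,r3:5
c7: stall | r0:Mul2,r1:4,r2:8,r3:5
c8: stall | r0:Mul2,r1:4,r2:8,r3:5
c9: stall | r0:Mul2,r1:4,r2:8,r3:5
c10: CDB Mul1=32; issue MUL r3<-Mul1 | r0:Mul2,r1:4,r2:8,r3:Mul1
c11: issue SUB r3<-Add1 | r0:Mul2,r1:4,r2:8,r3:Add1
c12: stall | r0:Mul2,r1:4,r2:8,r3:Add1
c13: stall | r0:Mul2,r1:4,r2:8,r3:Add1
c14: stall | r0:Mul2,r1:4,r2:8,r3:Add1
c15: CDB Mul1=20; issue MUL r1<-Mul1 | r0:Mul2,r1:Mul1,r2:8,r3:Add1
c16: CDB Mul2=128; issue MUL r0<-Mul2 | r0:Mul2,r1:Mul1,r2:8,r3:Add1
c17: stall | r0:Mul2,r1:Mul1,r2:8,r3:Add1
c18: CDB Add1=12; stall | r0:Mul2,r1:Mul1,r2:8,r3:12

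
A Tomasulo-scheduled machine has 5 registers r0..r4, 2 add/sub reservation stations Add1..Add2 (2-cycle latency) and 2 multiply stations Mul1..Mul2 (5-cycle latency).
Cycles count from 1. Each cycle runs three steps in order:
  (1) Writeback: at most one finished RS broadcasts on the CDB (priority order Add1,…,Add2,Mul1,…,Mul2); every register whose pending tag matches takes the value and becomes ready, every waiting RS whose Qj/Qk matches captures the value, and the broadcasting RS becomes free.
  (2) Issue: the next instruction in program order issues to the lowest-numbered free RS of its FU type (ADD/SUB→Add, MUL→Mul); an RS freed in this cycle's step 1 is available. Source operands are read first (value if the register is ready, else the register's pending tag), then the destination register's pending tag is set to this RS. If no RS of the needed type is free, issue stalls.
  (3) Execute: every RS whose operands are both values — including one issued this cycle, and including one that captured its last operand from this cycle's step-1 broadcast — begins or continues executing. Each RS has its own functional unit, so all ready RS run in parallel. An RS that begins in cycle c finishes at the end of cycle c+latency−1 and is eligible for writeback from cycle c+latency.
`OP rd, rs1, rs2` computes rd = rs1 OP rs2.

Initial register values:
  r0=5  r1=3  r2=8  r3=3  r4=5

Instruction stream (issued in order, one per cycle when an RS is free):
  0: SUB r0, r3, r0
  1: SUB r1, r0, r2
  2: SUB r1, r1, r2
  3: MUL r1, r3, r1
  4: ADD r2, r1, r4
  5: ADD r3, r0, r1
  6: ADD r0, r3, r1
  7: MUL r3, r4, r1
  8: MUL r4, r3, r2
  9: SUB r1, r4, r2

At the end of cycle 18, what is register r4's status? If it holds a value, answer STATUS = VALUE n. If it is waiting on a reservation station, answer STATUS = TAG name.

STATUS = TAG Mul2

c1: issue SUB r0<-Add1 | r0:Add1,r1:3,r2:8,r3:3,r4:5
c2: issue SUB r1<-Add2 | r0:Add1,r1:Add2,r2:8,r3:3,r4:5
c3: CDB Add1=-2; issue SUB r1<-Add1 | r0:-2,r1:Add1,r2:8,r3:3,r4:5
c4: issue MUL r1<-Mul1 | r0:-2,r1:Mul1,r2:8,r3:3,r4:5
c5: CDB Add2=-10; issue ADD r2<-Add2 | r0:-2,r1:Mul1,r2:Add2,r3:3,r4:5
c6: stall | r0:-2,r1:Mul1,r2:Add2,r3:3,r4:5
c7: CDB Add1=-18; issue ADD r3<-Add1 | r0:-2,r1:Mul1,r2:Add2,r3:Add1,r4:5
c8: stall | r0:-2,r1:Mul1,r2:Add2,r3:Add1,r4:5
c9: stall | r0:-2,r1:Mul1,r2:Add2,r3:Add1,r4:5
c10: stall | r0:-2,r1:Mul1,r2:Add2,r3:Add1,r4:5
c11: stall | r0:-2,r1:Mul1,r2:Add2,r3:Add1,r4:5
c12: CDB Mul1=-54; stall | r0:-2,r1:-54,r2:Add2,r3:Add1,r4:5
c13: stall | r0:-2,r1:-54,r2:Add2,r3:Add1,r4:5
c14: CDB Add1=-56; issue ADD r0<-Add1 | r0:Add1,r1:-54,r2:Add2,r3:-56,r4:5
c15: CDB Add2=-49; issue MUL r3<-Mul1 | r0:Add1,r1:-54,r2:-49,r3:Mul1,r4:5
c16: CDB Add1=-110; issue MUL r4<-Mul2 | r0:-110,r1:-54,r2:-49,r3:Mul1,r4:Mul2
c17: issue SUB r1<-Add1 | r0:-110,r1:Add1,r2:-49,r3:Mul1,r4:Mul2
c18: - | r0:-110,r1:Add1,r2:-49,r3:Mul1,r4:Mul2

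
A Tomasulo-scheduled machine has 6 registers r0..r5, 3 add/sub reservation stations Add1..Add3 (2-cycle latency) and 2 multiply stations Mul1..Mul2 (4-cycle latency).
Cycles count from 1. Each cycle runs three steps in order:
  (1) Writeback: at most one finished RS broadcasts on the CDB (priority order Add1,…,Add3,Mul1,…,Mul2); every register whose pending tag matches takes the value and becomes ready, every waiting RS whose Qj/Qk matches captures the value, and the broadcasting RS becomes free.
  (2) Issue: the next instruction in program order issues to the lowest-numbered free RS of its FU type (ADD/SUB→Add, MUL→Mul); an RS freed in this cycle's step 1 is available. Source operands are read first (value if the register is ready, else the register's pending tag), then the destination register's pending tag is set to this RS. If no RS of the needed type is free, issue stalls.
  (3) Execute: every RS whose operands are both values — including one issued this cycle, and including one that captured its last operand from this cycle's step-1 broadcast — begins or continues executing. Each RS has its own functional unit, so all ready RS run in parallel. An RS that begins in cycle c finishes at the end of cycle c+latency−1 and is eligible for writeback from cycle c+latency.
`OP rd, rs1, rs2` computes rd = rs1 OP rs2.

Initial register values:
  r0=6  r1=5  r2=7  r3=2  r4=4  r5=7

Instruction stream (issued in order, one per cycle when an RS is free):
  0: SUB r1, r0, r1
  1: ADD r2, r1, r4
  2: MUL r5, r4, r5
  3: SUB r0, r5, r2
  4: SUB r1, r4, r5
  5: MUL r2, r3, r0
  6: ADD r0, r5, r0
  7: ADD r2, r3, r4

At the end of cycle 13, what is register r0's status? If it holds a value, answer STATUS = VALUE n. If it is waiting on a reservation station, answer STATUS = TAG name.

  c1: issue SUB r1<-Add1  regs: r0:6,r1:Add1,r2:7,r3:2,r4:4,r5:7
  c2: issue ADD r2<-Add2  regs: r0:6,r1:Add1,r2:Add2,r3:2,r4:4,r5:7
  c3: CDB Add1=1; issue MUL r5<-Mul1  regs: r0:6,r1:1,r2:Add2,r3:2,r4:4,r5:Mul1
  c4: issue SUB r0<-Add1  regs: r0:Add1,r1:1,r2:Add2,r3:2,r4:4,r5:Mul1
  c5: CDB Add2=5; issue SUB r1<-Add2  regs: r0:Add1,r1:Add2,r2:5,r3:2,r4:4,r5:Mul1
  c6: issue MUL r2<-Mul2  regs: r0:Add1,r1:Add2,r2:Mul2,r3:2,r4:4,r5:Mul1
  c7: CDB Mul1=28; issue ADD r0<-Add3  regs: r0:Add3,r1:Add2,r2:Mul2,r3:2,r4:4,r5:28
  c8: stall  regs: r0:Add3,r1:Add2,r2:Mul2,r3:2,r4:4,r5:28
  c9: CDB Add1=23; issue ADD r2<-Add1  regs: r0:Add3,r1:Add2,r2:Add1,r3:2,r4:4,r5:28
  c10: CDB Add2=-24  regs: r0:Add3,r1:-24,r2:Add1,r3:2,r4:4,r5:28
  c11: CDB Add1=6  regs: r0:Add3,r1:-24,r2:6,r3:2,r4:4,r5:28
  c12: CDB Add3=51  regs: r0:51,r1:-24,r2:6,r3:2,r4:4,r5:28
  c13: CDB Mul2=46  regs: r0:51,r1:-24,r2:6,r3:2,r4:4,r5:28

STATUS = VALUE 51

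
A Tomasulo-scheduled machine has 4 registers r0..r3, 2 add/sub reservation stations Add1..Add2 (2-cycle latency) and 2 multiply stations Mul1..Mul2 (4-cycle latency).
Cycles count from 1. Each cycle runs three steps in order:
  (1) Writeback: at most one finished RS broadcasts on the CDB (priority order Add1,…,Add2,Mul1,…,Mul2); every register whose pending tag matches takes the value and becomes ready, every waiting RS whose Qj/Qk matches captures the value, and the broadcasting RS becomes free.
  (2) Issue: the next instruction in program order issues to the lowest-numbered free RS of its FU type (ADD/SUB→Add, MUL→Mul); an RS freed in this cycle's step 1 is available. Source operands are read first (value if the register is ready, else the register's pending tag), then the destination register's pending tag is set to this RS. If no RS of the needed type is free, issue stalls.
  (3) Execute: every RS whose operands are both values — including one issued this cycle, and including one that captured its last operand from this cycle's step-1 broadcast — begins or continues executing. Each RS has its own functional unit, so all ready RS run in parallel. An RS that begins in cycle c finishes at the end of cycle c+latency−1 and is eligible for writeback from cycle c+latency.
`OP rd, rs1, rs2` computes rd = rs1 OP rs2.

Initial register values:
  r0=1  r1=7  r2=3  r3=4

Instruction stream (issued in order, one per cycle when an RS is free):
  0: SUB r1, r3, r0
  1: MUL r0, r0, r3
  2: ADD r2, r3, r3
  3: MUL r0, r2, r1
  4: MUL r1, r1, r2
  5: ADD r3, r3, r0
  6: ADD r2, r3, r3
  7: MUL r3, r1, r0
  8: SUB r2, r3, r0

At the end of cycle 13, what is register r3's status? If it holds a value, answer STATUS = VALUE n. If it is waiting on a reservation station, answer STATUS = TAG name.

cycle 1: issue SUB r1<-Add1 // r0:1,r1:Add1,r2:3,r3:4
cycle 2: issue MUL r0<-Mul1 // r0:Mul1,r1:Add1,r2:3,r3:4
cycle 3: CDB Add1=3; issue ADD r2<-Add1 // r0:Mul1,r1:3,r2:Add1,r3:4
cycle 4: issue MUL r0<-Mul2 // r0:Mul2,r1:3,r2:Add1,r3:4
cycle 5: CDB Add1=8; stall // r0:Mul2,r1:3,r2:8,r3:4
cycle 6: CDB Mul1=4; issue MUL r1<-Mul1 // r0:Mul2,r1:Mul1,r2:8,r3:4
cycle 7: issue ADD r3<-Add1 // r0:Mul2,r1:Mul1,r2:8,r3:Add1
cycle 8: issue ADD r2<-Add2 // r0:Mul2,r1:Mul1,r2:Add2,r3:Add1
cycle 9: CDB Mul2=24; issue MUL r3<-Mul2 // r0:24,r1:Mul1,r2:Add2,r3:Mul2
cycle 10: CDB Mul1=24; stall // r0:24,r1:24,r2:Add2,r3:Mul2
cycle 11: CDB Add1=28; issue SUB r2<-Add1 // r0:24,r1:24,r2:Add1,r3:Mul2
cycle 12: - // r0:24,r1:24,r2:Add1,r3:Mul2
cycle 13: CDB Add2=56 // r0:24,r1:24,r2:Add1,r3:Mul2

STATUS = TAG Mul2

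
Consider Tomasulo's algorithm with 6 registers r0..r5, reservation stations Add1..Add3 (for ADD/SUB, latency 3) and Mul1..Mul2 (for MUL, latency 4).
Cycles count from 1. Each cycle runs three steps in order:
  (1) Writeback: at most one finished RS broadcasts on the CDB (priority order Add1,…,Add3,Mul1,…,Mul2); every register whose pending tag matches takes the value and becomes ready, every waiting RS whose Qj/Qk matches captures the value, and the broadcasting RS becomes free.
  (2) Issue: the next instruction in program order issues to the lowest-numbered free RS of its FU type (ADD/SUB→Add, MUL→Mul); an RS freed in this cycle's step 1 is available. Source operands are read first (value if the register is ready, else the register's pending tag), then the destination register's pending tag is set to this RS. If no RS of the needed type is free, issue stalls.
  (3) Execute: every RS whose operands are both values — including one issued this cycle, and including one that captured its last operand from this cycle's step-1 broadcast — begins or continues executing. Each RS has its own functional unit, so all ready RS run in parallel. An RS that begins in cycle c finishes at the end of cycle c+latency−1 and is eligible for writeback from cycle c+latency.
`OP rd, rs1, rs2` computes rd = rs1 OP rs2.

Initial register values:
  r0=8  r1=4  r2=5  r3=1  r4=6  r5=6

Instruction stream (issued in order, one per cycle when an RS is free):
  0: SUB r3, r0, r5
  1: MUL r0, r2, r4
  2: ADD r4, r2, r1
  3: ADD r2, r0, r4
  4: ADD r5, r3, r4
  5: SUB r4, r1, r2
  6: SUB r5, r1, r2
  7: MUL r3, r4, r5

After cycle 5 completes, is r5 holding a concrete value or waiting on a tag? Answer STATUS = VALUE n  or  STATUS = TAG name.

cycle 1: issue SUB r3<-Add1 // r0:8,r1:4,r2:5,r3:Add1,r4:6,r5:6
cycle 2: issue MUL r0<-Mul1 // r0:Mul1,r1:4,r2:5,r3:Add1,r4:6,r5:6
cycle 3: issue ADD r4<-Add2 // r0:Mul1,r1:4,r2:5,r3:Add1,r4:Add2,r5:6
cycle 4: CDB Add1=2; issue ADD r2<-Add1 // r0:Mul1,r1:4,r2:Add1,r3:2,r4:Add2,r5:6
cycle 5: issue ADD r5<-Add3 // r0:Mul1,r1:4,r2:Add1,r3:2,r4:Add2,r5:Add3

STATUS = TAG Add3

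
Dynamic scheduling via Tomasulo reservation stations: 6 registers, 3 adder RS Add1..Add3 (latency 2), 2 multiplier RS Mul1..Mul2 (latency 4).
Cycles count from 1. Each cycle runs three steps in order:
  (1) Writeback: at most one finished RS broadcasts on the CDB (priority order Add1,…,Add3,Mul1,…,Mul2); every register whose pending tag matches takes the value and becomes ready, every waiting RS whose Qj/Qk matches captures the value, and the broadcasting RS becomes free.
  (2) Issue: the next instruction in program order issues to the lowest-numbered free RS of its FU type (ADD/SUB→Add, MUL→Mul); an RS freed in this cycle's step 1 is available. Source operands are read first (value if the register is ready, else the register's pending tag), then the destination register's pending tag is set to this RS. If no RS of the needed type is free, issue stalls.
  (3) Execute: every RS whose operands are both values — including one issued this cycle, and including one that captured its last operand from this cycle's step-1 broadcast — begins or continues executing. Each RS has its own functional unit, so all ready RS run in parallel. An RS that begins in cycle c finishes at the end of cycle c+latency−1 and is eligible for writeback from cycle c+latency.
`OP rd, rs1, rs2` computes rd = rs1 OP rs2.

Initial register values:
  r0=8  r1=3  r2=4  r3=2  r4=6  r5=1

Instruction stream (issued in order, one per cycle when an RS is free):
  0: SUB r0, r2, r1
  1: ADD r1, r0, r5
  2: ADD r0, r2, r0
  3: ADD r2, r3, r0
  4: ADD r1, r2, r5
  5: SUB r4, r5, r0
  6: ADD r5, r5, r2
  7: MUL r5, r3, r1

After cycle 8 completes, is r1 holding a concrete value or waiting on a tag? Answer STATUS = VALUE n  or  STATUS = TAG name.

STATUS = TAG Add1

cycle 1: issue SUB r0<-Add1 // r0:Add1,r1:3,r2:4,r3:2,r4:6,r5:1
cycle 2: issue ADD r1<-Add2 // r0:Add1,r1:Add2,r2:4,r3:2,r4:6,r5:1
cycle 3: CDB Add1=1; issue ADD r0<-Add1 // r0:Add1,r1:Add2,r2:4,r3:2,r4:6,r5:1
cycle 4: issue ADD r2<-Add3 // r0:Add1,r1:Add2,r2:Add3,r3:2,r4:6,r5:1
cycle 5: CDB Add1=5; issue ADD r1<-Add1 // r0:5,r1:Add1,r2:Add3,r3:2,r4:6,r5:1
cycle 6: CDB Add2=2; issue SUB r4<-Add2 // r0:5,r1:Add1,r2:Add3,r3:2,r4:Add2,r5:1
cycle 7: CDB Add3=7; issue ADD r5<-Add3 // r0:5,r1:Add1,r2:7,r3:2,r4:Add2,r5:Add3
cycle 8: CDB Add2=-4; issue MUL r5<-Mul1 // r0:5,r1:Add1,r2:7,r3:2,r4:-4,r5:Mul1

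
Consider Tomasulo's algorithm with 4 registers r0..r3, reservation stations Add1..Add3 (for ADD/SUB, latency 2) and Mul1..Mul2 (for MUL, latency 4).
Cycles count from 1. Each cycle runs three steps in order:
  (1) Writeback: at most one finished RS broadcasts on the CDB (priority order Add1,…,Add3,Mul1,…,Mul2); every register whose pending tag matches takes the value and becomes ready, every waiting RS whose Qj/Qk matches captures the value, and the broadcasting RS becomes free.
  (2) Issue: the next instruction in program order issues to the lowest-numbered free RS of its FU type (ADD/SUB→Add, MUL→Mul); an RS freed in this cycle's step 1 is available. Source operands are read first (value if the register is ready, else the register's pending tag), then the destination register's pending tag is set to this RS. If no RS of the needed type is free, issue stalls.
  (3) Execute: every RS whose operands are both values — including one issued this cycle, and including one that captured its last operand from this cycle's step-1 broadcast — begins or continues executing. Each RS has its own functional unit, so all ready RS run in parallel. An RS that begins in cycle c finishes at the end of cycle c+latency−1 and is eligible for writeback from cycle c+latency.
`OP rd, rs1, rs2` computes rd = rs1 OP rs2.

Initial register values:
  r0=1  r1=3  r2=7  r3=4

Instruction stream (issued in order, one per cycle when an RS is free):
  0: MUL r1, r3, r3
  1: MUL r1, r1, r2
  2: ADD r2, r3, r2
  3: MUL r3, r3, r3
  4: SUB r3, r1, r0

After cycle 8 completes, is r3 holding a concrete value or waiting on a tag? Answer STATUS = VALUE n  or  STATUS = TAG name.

c1: issue MUL r1<-Mul1 | r0:1,r1:Mul1,r2:7,r3:4
c2: issue MUL r1<-Mul2 | r0:1,r1:Mul2,r2:7,r3:4
c3: issue ADD r2<-Add1 | r0:1,r1:Mul2,r2:Add1,r3:4
c4: stall | r0:1,r1:Mul2,r2:Add1,r3:4
c5: CDB Add1=11; stall | r0:1,r1:Mul2,r2:11,r3:4
c6: CDB Mul1=16; issue MUL r3<-Mul1 | r0:1,r1:Mul2,r2:11,r3:Mul1
c7: issue SUB r3<-Add1 | r0:1,r1:Mul2,r2:11,r3:Add1
c8: - | r0:1,r1:Mul2,r2:11,r3:Add1

STATUS = TAG Add1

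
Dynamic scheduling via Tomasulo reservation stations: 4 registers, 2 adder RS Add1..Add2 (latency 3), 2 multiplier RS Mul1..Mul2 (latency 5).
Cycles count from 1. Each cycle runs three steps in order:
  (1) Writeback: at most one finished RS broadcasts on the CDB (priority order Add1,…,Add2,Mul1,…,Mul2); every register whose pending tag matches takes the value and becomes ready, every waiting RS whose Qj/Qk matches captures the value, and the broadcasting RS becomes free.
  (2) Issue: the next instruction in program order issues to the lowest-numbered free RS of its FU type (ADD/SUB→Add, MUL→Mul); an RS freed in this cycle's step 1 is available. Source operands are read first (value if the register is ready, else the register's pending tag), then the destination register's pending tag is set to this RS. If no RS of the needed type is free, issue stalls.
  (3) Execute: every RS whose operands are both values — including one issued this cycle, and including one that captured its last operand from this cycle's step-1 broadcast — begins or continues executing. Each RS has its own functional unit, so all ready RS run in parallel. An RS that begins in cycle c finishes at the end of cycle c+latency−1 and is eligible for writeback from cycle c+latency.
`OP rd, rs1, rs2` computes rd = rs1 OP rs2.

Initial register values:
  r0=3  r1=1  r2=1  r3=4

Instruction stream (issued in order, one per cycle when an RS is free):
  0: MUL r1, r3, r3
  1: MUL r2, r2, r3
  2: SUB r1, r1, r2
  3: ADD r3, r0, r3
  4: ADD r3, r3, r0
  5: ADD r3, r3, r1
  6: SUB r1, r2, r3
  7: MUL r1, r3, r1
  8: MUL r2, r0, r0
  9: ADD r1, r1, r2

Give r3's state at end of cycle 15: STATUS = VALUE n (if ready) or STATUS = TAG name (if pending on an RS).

STATUS = VALUE 22

  c1: issue MUL r1<-Mul1  regs: r0:3,r1:Mul1,r2:1,r3:4
  c2: issue MUL r2<-Mul2  regs: r0:3,r1:Mul1,r2:Mul2,r3:4
  c3: issue SUB r1<-Add1  regs: r0:3,r1:Add1,r2:Mul2,r3:4
  c4: issue ADD r3<-Add2  regs: r0:3,r1:Add1,r2:Mul2,r3:Add2
  c5: stall  regs: r0:3,r1:Add1,r2:Mul2,r3:Add2
  c6: CDB Mul1=16; stall  regs: r0:3,r1:Add1,r2:Mul2,r3:Add2
  c7: CDB Add2=7; issue ADD r3<-Add2  regs: r0:3,r1:Add1,r2:Mul2,r3:Add2
  c8: CDB Mul2=4; stall  regs: r0:3,r1:Add1,r2:4,r3:Add2
  c9: stall  regs: r0:3,r1:Add1,r2:4,r3:Add2
  c10: CDB Add2=10; issue ADD r3<-Add2  regs: r0:3,r1:Add1,r2:4,r3:Add2
  c11: CDB Add1=12; issue SUB r1<-Add1  regs: r0:3,r1:Add1,r2:4,r3:Add2
  c12: issue MUL r1<-Mul1  regs: r0:3,r1:Mul1,r2:4,r3:Add2
  c13: issue MUL r2<-Mul2  regs: r0:3,r1:Mul1,r2:Mul2,r3:Add2
  c14: CDB Add2=22; issue ADD r1<-Add2  regs: r0:3,r1:Add2,r2:Mul2,r3:22
  c15: -  regs: r0:3,r1:Add2,r2:Mul2,r3:22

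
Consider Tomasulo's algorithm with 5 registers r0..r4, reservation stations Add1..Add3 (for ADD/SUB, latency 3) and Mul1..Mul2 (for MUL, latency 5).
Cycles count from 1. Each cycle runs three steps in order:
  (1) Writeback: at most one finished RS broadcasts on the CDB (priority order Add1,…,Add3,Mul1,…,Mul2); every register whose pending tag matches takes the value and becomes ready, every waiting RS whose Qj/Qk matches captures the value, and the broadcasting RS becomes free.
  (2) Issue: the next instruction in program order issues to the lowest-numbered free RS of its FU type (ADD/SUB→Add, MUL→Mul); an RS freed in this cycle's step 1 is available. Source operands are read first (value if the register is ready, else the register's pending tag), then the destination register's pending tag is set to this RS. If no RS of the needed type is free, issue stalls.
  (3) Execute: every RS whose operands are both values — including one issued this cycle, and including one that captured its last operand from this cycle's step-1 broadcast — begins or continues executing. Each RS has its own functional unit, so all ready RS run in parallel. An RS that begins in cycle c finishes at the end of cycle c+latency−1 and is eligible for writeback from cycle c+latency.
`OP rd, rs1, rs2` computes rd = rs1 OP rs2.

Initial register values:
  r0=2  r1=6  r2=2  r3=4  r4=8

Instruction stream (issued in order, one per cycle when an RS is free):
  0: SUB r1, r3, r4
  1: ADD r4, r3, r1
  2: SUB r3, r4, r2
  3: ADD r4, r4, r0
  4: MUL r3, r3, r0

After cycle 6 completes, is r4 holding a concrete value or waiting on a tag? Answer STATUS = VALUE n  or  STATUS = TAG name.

STATUS = TAG Add1

cycle 1: issue SUB r1<-Add1 // r0:2,r1:Add1,r2:2,r3:4,r4:8
cycle 2: issue ADD r4<-Add2 // r0:2,r1:Add1,r2:2,r3:4,r4:Add2
cycle 3: issue SUB r3<-Add3 // r0:2,r1:Add1,r2:2,r3:Add3,r4:Add2
cycle 4: CDB Add1=-4; issue ADD r4<-Add1 // r0:2,r1:-4,r2:2,r3:Add3,r4:Add1
cycle 5: issue MUL r3<-Mul1 // r0:2,r1:-4,r2:2,r3:Mul1,r4:Add1
cycle 6: - // r0:2,r1:-4,r2:2,r3:Mul1,r4:Add1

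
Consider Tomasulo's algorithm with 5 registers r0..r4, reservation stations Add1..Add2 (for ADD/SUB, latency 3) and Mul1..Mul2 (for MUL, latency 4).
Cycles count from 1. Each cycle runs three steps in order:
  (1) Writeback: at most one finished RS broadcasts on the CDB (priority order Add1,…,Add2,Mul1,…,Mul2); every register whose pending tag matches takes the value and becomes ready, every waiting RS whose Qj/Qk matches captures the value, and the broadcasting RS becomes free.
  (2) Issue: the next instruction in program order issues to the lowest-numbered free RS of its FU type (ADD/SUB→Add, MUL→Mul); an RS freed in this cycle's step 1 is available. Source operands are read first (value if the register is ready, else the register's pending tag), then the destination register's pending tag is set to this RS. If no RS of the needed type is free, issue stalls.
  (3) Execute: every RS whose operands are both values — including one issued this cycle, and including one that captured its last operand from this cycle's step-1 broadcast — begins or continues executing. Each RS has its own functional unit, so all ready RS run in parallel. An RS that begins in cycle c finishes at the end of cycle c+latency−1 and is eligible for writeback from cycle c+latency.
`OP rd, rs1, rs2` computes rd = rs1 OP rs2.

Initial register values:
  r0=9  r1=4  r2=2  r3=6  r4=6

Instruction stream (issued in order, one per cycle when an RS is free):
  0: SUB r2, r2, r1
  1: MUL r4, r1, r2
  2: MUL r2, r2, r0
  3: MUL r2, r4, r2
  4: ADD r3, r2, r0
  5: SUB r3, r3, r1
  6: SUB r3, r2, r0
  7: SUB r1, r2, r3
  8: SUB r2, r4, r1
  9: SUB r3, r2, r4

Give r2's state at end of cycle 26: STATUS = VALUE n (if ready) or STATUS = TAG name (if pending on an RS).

STATUS = VALUE -17

cycle 1: issue SUB r2<-Add1 // r0:9,r1:4,r2:Add1,r3:6,r4:6
cycle 2: issue MUL r4<-Mul1 // r0:9,r1:4,r2:Add1,r3:6,r4:Mul1
cycle 3: issue MUL r2<-Mul2 // r0:9,r1:4,r2:Mul2,r3:6,r4:Mul1
cycle 4: CDB Add1=-2; stall // r0:9,r1:4,r2:Mul2,r3:6,r4:Mul1
cycle 5: stall // r0:9,r1:4,r2:Mul2,r3:6,r4:Mul1
cycle 6: stall // r0:9,r1:4,r2:Mul2,r3:6,r4:Mul1
cycle 7: stall // r0:9,r1:4,r2:Mul2,r3:6,r4:Mul1
cycle 8: CDB Mul1=-8; issue MUL r2<-Mul1 // r0:9,r1:4,r2:Mul1,r3:6,r4:-8
cycle 9: CDB Mul2=-18; issue ADD r3<-Add1 // r0:9,r1:4,r2:Mul1,r3:Add1,r4:-8
cycle 10: issue SUB r3<-Add2 // r0:9,r1:4,r2:Mul1,r3:Add2,r4:-8
cycle 11: stall // r0:9,r1:4,r2:Mul1,r3:Add2,r4:-8
cycle 12: stall // r0:9,r1:4,r2:Mul1,r3:Add2,r4:-8
cycle 13: CDB Mul1=144; stall // r0:9,r1:4,r2:144,r3:Add2,r4:-8
cycle 14: stall // r0:9,r1:4,r2:144,r3:Add2,r4:-8
cycle 15: stall // r0:9,r1:4,r2:144,r3:Add2,r4:-8
cycle 16: CDB Add1=153; issue SUB r3<-Add1 // r0:9,r1:4,r2:144,r3:Add1,r4:-8
cycle 17: stall // r0:9,r1:4,r2:144,r3:Add1,r4:-8
cycle 18: stall // r0:9,r1:4,r2:144,r3:Add1,r4:-8
cycle 19: CDB Add1=135; issue SUB r1<-Add1 // r0:9,r1:Add1,r2:144,r3:135,r4:-8
cycle 20: CDB Add2=149; issue SUB r2<-Add2 // r0:9,r1:Add1,r2:Add2,r3:135,r4:-8
cycle 21: stall // r0:9,r1:Add1,r2:Add2,r3:135,r4:-8
cycle 22: CDB Add1=9; issue SUB r3<-Add1 // r0:9,r1:9,r2:Add2,r3:Add1,r4:-8
cycle 23: - // r0:9,r1:9,r2:Add2,r3:Add1,r4:-8
cycle 24: - // r0:9,r1:9,r2:Add2,r3:Add1,r4:-8
cycle 25: CDB Add2=-17 // r0:9,r1:9,r2:-17,r3:Add1,r4:-8
cycle 26: - // r0:9,r1:9,r2:-17,r3:Add1,r4:-8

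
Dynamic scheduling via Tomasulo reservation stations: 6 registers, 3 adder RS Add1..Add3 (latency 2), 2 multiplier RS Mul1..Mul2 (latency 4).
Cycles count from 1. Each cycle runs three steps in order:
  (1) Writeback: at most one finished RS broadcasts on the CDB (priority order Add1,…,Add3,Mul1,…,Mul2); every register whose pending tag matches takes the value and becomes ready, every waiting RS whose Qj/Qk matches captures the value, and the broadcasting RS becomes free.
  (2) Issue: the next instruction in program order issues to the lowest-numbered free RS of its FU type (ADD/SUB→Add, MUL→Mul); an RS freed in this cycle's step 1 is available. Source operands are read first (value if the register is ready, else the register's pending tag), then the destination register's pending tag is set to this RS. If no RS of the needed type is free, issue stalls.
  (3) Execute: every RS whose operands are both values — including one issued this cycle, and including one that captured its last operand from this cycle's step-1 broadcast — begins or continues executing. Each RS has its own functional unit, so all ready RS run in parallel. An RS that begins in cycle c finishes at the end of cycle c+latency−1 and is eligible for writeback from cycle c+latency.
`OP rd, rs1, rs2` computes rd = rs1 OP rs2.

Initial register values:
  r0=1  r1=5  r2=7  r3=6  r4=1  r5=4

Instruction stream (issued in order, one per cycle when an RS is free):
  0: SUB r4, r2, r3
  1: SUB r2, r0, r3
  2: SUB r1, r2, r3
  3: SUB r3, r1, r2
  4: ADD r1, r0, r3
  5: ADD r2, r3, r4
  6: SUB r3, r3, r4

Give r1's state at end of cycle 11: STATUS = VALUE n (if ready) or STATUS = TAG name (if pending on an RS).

cycle 1: issue SUB r4<-Add1 // r0:1,r1:5,r2:7,r3:6,r4:Add1,r5:4
cycle 2: issue SUB r2<-Add2 // r0:1,r1:5,r2:Add2,r3:6,r4:Add1,r5:4
cycle 3: CDB Add1=1; issue SUB r1<-Add1 // r0:1,r1:Add1,r2:Add2,r3:6,r4:1,r5:4
cycle 4: CDB Add2=-5; issue SUB r3<-Add2 // r0:1,r1:Add1,r2:-5,r3:Add2,r4:1,r5:4
cycle 5: issue ADD r1<-Add3 // r0:1,r1:Add3,r2:-5,r3:Add2,r4:1,r5:4
cycle 6: CDB Add1=-11; issue ADD r2<-Add1 // r0:1,r1:Add3,r2:Add1,r3:Add2,r4:1,r5:4
cycle 7: stall // r0:1,r1:Add3,r2:Add1,r3:Add2,r4:1,r5:4
cycle 8: CDB Add2=-6; issue SUB r3<-Add2 // r0:1,r1:Add3,r2:Add1,r3:Add2,r4:1,r5:4
cycle 9: - // r0:1,r1:Add3,r2:Add1,r3:Add2,r4:1,r5:4
cycle 10: CDB Add1=-5 // r0:1,r1:Add3,r2:-5,r3:Add2,r4:1,r5:4
cycle 11: CDB Add2=-7 // r0:1,r1:Add3,r2:-5,r3:-7,r4:1,r5:4

STATUS = TAG Add3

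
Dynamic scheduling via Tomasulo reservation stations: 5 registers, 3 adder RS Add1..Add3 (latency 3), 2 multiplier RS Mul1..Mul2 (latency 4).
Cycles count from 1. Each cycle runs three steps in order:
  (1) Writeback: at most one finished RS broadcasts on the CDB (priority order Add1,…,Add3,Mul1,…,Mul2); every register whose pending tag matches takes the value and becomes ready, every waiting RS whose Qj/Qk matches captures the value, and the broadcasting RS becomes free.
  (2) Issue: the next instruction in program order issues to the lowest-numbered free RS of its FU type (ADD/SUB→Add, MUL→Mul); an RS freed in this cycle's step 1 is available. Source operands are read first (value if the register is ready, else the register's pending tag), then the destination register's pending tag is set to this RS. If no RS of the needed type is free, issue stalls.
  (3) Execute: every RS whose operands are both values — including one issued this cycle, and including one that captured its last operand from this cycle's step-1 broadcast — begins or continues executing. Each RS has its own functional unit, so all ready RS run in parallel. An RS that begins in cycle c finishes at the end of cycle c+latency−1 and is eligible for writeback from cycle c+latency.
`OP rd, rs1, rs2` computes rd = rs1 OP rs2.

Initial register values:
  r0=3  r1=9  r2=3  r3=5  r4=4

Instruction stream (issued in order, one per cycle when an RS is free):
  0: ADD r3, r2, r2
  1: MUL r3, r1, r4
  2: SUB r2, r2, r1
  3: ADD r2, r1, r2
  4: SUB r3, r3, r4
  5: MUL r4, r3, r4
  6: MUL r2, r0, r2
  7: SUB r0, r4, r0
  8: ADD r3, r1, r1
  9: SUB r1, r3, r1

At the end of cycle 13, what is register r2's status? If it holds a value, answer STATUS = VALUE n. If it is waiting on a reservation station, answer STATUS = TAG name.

STATUS = VALUE 9

cycle 1: issue ADD r3<-Add1 // r0:3,r1:9,r2:3,r3:Add1,r4:4
cycle 2: issue MUL r3<-Mul1 // r0:3,r1:9,r2:3,r3:Mul1,r4:4
cycle 3: issue SUB r2<-Add2 // r0:3,r1:9,r2:Add2,r3:Mul1,r4:4
cycle 4: CDB Add1=6; issue ADD r2<-Add1 // r0:3,r1:9,r2:Add1,r3:Mul1,r4:4
cycle 5: issue SUB r3<-Add3 // r0:3,r1:9,r2:Add1,r3:Add3,r4:4
cycle 6: CDB Add2=-6; issue MUL r4<-Mul2 // r0:3,r1:9,r2:Add1,r3:Add3,r4:Mul2
cycle 7: CDB Mul1=36; issue MUL r2<-Mul1 // r0:3,r1:9,r2:Mul1,r3:Add3,r4:Mul2
cycle 8: issue SUB r0<-Add2 // r0:Add2,r1:9,r2:Mul1,r3:Add3,r4:Mul2
cycle 9: CDB Add1=3; issue ADD r3<-Add1 // r0:Add2,r1:9,r2:Mul1,r3:Add1,r4:Mul2
cycle 10: CDB Add3=32; issue SUB r1<-Add3 // r0:Add2,r1:Add3,r2:Mul1,r3:Add1,r4:Mul2
cycle 11: - // r0:Add2,r1:Add3,r2:Mul1,r3:Add1,r4:Mul2
cycle 12: CDB Add1=18 // r0:Add2,r1:Add3,r2:Mul1,r3:18,r4:Mul2
cycle 13: CDB Mul1=9 // r0:Add2,r1:Add3,r2:9,r3:18,r4:Mul2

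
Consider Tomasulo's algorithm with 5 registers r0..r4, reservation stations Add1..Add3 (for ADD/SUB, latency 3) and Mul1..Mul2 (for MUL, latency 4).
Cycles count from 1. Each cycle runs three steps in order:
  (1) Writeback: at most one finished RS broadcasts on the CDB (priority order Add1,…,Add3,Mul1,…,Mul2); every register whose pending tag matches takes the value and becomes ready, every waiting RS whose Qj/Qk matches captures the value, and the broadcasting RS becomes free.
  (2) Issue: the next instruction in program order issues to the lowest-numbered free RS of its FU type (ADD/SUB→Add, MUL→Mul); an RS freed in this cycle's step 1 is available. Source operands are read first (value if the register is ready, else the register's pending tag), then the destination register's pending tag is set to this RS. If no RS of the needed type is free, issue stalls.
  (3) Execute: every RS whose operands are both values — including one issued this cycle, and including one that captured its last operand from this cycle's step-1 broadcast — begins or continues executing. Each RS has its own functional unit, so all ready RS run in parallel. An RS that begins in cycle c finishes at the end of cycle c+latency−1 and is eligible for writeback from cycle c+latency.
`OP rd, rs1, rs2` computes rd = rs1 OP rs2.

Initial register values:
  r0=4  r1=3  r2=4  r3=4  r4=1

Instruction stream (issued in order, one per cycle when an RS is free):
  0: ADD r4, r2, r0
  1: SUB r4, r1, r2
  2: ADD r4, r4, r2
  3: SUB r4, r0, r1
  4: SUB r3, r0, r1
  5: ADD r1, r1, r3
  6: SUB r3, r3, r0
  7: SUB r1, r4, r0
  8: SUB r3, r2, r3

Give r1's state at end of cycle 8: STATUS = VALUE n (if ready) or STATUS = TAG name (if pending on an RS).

cycle 1: issue ADD r4<-Add1 // r0:4,r1:3,r2:4,r3:4,r4:Add1
cycle 2: issue SUB r4<-Add2 // r0:4,r1:3,r2:4,r3:4,r4:Add2
cycle 3: issue ADD r4<-Add3 // r0:4,r1:3,r2:4,r3:4,r4:Add3
cycle 4: CDB Add1=8; issue SUB r4<-Add1 // r0:4,r1:3,r2:4,r3:4,r4:Add1
cycle 5: CDB Add2=-1; issue SUB r3<-Add2 // r0:4,r1:3,r2:4,r3:Add2,r4:Add1
cycle 6: stall // r0:4,r1:3,r2:4,r3:Add2,r4:Add1
cycle 7: CDB Add1=1; issue ADD r1<-Add1 // r0:4,r1:Add1,r2:4,r3:Add2,r4:1
cycle 8: CDB Add2=1; issue SUB r3<-Add2 // r0:4,r1:Add1,r2:4,r3:Add2,r4:1

STATUS = TAG Add1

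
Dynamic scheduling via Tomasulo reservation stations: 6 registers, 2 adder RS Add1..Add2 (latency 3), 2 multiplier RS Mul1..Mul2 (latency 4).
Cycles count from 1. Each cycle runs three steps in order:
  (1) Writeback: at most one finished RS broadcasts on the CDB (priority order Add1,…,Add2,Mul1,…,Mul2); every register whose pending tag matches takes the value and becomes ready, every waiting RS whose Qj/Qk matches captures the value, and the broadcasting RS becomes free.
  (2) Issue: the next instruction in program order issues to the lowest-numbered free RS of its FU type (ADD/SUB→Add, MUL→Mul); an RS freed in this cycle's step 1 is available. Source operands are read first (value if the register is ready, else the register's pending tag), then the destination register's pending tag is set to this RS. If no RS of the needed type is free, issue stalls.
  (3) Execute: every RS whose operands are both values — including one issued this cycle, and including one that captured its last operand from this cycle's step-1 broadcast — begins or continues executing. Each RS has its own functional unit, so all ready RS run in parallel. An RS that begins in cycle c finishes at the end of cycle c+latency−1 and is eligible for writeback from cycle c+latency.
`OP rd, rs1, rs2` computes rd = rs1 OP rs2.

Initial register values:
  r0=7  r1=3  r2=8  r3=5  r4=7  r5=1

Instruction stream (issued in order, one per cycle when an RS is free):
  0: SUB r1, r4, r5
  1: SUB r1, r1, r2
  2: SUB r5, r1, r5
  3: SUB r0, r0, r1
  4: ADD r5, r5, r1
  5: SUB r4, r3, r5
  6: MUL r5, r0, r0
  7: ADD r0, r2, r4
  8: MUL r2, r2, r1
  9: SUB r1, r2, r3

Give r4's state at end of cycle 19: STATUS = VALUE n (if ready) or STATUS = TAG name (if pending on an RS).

STATUS = VALUE 10

cycle 1: issue SUB r1<-Add1 // r0:7,r1:Add1,r2:8,r3:5,r4:7,r5:1
cycle 2: issue SUB r1<-Add2 // r0:7,r1:Add2,r2:8,r3:5,r4:7,r5:1
cycle 3: stall // r0:7,r1:Add2,r2:8,r3:5,r4:7,r5:1
cycle 4: CDB Add1=6; issue SUB r5<-Add1 // r0:7,r1:Add2,r2:8,r3:5,r4:7,r5:Add1
cycle 5: stall // r0:7,r1:Add2,r2:8,r3:5,r4:7,r5:Add1
cycle 6: stall // r0:7,r1:Add2,r2:8,r3:5,r4:7,r5:Add1
cycle 7: CDB Add2=-2; issue SUB r0<-Add2 // r0:Add2,r1:-2,r2:8,r3:5,r4:7,r5:Add1
cycle 8: stall // r0:Add2,r1:-2,r2:8,r3:5,r4:7,r5:Add1
cycle 9: stall // r0:Add2,r1:-2,r2:8,r3:5,r4:7,r5:Add1
cycle 10: CDB Add1=-3; issue ADD r5<-Add1 // r0:Add2,r1:-2,r2:8,r3:5,r4:7,r5:Add1
cycle 11: CDB Add2=9; issue SUB r4<-Add2 // r0:9,r1:-2,r2:8,r3:5,r4:Add2,r5:Add1
cycle 12: issue MUL r5<-Mul1 // r0:9,r1:-2,r2:8,r3:5,r4:Add2,r5:Mul1
cycle 13: CDB Add1=-5; issue ADD r0<-Add1 // r0:Add1,r1:-2,r2:8,r3:5,r4:Add2,r5:Mul1
cycle 14: issue MUL r2<-Mul2 // r0:Add1,r1:-2,r2:Mul2,r3:5,r4:Add2,r5:Mul1
cycle 15: stall // r0:Add1,r1:-2,r2:Mul2,r3:5,r4:Add2,r5:Mul1
cycle 16: CDB Add2=10; issue SUB r1<-Add2 // r0:Add1,r1:Add2,r2:Mul2,r3:5,r4:10,r5:Mul1
cycle 17: CDB Mul1=81 // r0:Add1,r1:Add2,r2:Mul2,r3:5,r4:10,r5:81
cycle 18: CDB Mul2=-16 // r0:Add1,r1:Add2,r2:-16,r3:5,r4:10,r5:81
cycle 19: CDB Add1=18 // r0:18,r1:Add2,r2:-16,r3:5,r4:10,r5:81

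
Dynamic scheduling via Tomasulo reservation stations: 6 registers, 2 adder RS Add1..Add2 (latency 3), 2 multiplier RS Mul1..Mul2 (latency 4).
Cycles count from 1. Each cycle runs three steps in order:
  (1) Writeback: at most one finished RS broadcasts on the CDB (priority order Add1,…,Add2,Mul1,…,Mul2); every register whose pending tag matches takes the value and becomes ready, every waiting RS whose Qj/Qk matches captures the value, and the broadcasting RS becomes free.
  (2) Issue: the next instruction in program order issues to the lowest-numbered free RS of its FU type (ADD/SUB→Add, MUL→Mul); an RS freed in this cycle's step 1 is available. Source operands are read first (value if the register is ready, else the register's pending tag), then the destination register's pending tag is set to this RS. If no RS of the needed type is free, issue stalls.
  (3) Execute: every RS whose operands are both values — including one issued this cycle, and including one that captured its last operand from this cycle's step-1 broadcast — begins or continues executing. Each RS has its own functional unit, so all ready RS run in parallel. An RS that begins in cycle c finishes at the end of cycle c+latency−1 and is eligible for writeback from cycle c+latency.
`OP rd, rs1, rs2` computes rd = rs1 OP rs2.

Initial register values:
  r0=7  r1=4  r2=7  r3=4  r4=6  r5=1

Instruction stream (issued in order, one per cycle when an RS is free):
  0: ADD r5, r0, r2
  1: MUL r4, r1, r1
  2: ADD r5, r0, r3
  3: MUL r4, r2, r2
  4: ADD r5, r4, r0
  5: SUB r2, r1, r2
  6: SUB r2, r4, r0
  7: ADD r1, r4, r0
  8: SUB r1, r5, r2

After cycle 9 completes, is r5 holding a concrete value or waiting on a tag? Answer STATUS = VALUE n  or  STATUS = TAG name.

STATUS = TAG Add1

cycle 1: issue ADD r5<-Add1 // r0:7,r1:4,r2:7,r3:4,r4:6,r5:Add1
cycle 2: issue MUL r4<-Mul1 // r0:7,r1:4,r2:7,r3:4,r4:Mul1,r5:Add1
cycle 3: issue ADD r5<-Add2 // r0:7,r1:4,r2:7,r3:4,r4:Mul1,r5:Add2
cycle 4: CDB Add1=14; issue MUL r4<-Mul2 // r0:7,r1:4,r2:7,r3:4,r4:Mul2,r5:Add2
cycle 5: issue ADD r5<-Add1 // r0:7,r1:4,r2:7,r3:4,r4:Mul2,r5:Add1
cycle 6: CDB Add2=11; issue SUB r2<-Add2 // r0:7,r1:4,r2:Add2,r3:4,r4:Mul2,r5:Add1
cycle 7: CDB Mul1=16; stall // r0:7,r1:4,r2:Add2,r3:4,r4:Mul2,r5:Add1
cycle 8: CDB Mul2=49; stall // r0:7,r1:4,r2:Add2,r3:4,r4:49,r5:Add1
cycle 9: CDB Add2=-3; issue SUB r2<-Add2 // r0:7,r1:4,r2:Add2,r3:4,r4:49,r5:Add1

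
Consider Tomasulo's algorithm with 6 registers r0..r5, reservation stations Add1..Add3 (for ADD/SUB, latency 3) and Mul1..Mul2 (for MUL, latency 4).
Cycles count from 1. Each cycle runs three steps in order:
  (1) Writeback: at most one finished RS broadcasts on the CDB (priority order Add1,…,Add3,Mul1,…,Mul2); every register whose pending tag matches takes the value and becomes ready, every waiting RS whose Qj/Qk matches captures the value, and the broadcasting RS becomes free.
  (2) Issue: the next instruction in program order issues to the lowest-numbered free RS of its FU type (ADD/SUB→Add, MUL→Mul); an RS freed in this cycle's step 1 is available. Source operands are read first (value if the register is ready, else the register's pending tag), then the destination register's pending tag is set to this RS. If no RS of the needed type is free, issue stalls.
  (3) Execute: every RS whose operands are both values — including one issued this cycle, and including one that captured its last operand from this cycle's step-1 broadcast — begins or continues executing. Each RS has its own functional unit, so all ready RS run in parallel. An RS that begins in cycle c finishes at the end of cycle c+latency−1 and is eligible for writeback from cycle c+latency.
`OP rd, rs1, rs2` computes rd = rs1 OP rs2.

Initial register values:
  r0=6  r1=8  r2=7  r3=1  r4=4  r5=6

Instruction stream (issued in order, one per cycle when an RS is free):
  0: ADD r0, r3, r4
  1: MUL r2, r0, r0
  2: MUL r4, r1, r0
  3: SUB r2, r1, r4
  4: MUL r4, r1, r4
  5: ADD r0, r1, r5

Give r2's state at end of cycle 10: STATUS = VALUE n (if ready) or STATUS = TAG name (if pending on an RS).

  c1: issue ADD r0<-Add1  regs: r0:Add1,r1:8,r2:7,r3:1,r4:4,r5:6
  c2: issue MUL r2<-Mul1  regs: r0:Add1,r1:8,r2:Mul1,r3:1,r4:4,r5:6
  c3: issue MUL r4<-Mul2  regs: r0:Add1,r1:8,r2:Mul1,r3:1,r4:Mul2,r5:6
  c4: CDB Add1=5; issue SUB r2<-Add1  regs: r0:5,r1:8,r2:Add1,r3:1,r4:Mul2,r5:6
  c5: stall  regs: r0:5,r1:8,r2:Add1,r3:1,r4:Mul2,r5:6
  c6: stall  regs: r0:5,r1:8,r2:Add1,r3:1,r4:Mul2,r5:6
  c7: stall  regs: r0:5,r1:8,r2:Add1,r3:1,r4:Mul2,r5:6
  c8: CDB Mul1=25; issue MUL r4<-Mul1  regs: r0:5,r1:8,r2:Add1,r3:1,r4:Mul1,r5:6
  c9: CDB Mul2=40; issue ADD r0<-Add2  regs: r0:Add2,r1:8,r2:Add1,r3:1,r4:Mul1,r5:6
  c10: -  regs: r0:Add2,r1:8,r2:Add1,r3:1,r4:Mul1,r5:6

STATUS = TAG Add1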